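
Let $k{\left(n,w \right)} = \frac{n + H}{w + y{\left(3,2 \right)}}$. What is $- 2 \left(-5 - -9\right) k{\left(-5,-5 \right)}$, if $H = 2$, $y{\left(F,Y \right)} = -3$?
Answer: $-3$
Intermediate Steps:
$k{\left(n,w \right)} = \frac{2 + n}{-3 + w}$ ($k{\left(n,w \right)} = \frac{n + 2}{w - 3} = \frac{2 + n}{-3 + w}$)
$- 2 \left(-5 - -9\right) k{\left(-5,-5 \right)} = - 2 \left(-5 - -9\right) \frac{2 - 5}{-3 - 5} = - 2 \left(-5 + 9\right) \frac{1}{-8} \left(-3\right) = \left(-2\right) 4 \left(\left(- \frac{1}{8}\right) \left(-3\right)\right) = \left(-8\right) \frac{3}{8} = -3$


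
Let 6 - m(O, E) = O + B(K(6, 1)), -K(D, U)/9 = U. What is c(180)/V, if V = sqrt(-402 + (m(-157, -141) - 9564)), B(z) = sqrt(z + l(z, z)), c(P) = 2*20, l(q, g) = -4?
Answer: 40/sqrt(-9803 - I*sqrt(13)) ≈ 7.4296e-5 + 0.404*I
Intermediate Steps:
K(D, U) = -9*U
c(P) = 40
B(z) = sqrt(-4 + z) (B(z) = sqrt(z - 4) = sqrt(-4 + z))
m(O, E) = 6 - O - I*sqrt(13) (m(O, E) = 6 - (O + sqrt(-4 - 9*1)) = 6 - (O + sqrt(-4 - 9)) = 6 - (O + sqrt(-13)) = 6 - (O + I*sqrt(13)) = 6 + (-O - I*sqrt(13)) = 6 - O - I*sqrt(13))
V = sqrt(-9803 - I*sqrt(13)) (V = sqrt(-402 + ((6 - 1*(-157) - I*sqrt(13)) - 9564)) = sqrt(-402 + ((6 + 157 - I*sqrt(13)) - 9564)) = sqrt(-402 + ((163 - I*sqrt(13)) - 9564)) = sqrt(-402 + (-9401 - I*sqrt(13))) = sqrt(-9803 - I*sqrt(13)) ≈ 0.0182 - 99.01*I)
c(180)/V = 40/(sqrt(-9803 - I*sqrt(13))) = 40/sqrt(-9803 - I*sqrt(13))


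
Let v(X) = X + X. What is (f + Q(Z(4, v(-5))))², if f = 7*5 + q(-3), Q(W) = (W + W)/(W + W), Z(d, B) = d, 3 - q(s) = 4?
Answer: 1225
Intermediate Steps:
q(s) = -1 (q(s) = 3 - 1*4 = 3 - 4 = -1)
v(X) = 2*X
Q(W) = 1 (Q(W) = (2*W)/((2*W)) = (2*W)*(1/(2*W)) = 1)
f = 34 (f = 7*5 - 1 = 35 - 1 = 34)
(f + Q(Z(4, v(-5))))² = (34 + 1)² = 35² = 1225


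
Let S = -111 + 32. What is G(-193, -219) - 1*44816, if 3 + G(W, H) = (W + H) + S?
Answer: -45310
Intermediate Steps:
S = -79
G(W, H) = -82 + H + W (G(W, H) = -3 + ((W + H) - 79) = -3 + ((H + W) - 79) = -3 + (-79 + H + W) = -82 + H + W)
G(-193, -219) - 1*44816 = (-82 - 219 - 193) - 1*44816 = -494 - 44816 = -45310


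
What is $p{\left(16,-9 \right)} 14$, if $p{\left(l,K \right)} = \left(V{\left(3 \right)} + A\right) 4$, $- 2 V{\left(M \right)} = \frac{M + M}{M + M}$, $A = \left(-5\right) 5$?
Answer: $-1428$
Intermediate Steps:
$A = -25$
$V{\left(M \right)} = - \frac{1}{2}$ ($V{\left(M \right)} = - \frac{\left(M + M\right) \frac{1}{M + M}}{2} = - \frac{2 M \frac{1}{2 M}}{2} = \left(- \frac{1}{2}\right) 1 = - \frac{1}{2}$)
$p{\left(l,K \right)} = -102$ ($p{\left(l,K \right)} = \left(- \frac{1}{2} - 25\right) 4 = \left(- \frac{51}{2}\right) 4 = -102$)
$p{\left(16,-9 \right)} 14 = \left(-102\right) 14 = -1428$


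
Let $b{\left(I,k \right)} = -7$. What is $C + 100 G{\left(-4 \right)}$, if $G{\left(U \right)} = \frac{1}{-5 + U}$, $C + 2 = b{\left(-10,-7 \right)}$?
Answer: $- \frac{181}{9} \approx -20.111$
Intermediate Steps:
$C = -9$ ($C = -2 - 7 = -9$)
$C + 100 G{\left(-4 \right)} = -9 + \frac{100}{-5 - 4} = -9 + \frac{100}{-9} = -9 + 100 \left(- \frac{1}{9}\right) = -9 - \frac{100}{9} = - \frac{181}{9}$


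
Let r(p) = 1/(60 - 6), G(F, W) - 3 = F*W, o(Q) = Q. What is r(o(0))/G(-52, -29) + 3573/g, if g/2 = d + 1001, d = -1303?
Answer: -145767379/24641388 ≈ -5.9156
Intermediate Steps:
G(F, W) = 3 + F*W
r(p) = 1/54
g = -604 (g = 2*(-1303 + 1001) = 2*(-302) = -604)
r(o(0))/G(-52, -29) + 3573/g = 1/(54*(3 - 52*(-29))) + 3573/(-604) = 1/(54*(3 + 1508)) + 3573*(-1/604) = (1/54)/1511 - 3573/604 = (1/54)*(1/1511) - 3573/604 = 1/81594 - 3573/604 = -145767379/24641388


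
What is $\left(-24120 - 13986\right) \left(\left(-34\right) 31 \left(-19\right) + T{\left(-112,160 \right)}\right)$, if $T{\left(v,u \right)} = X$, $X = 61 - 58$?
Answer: $-763225074$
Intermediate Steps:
$X = 3$
$T{\left(v,u \right)} = 3$
$\left(-24120 - 13986\right) \left(\left(-34\right) 31 \left(-19\right) + T{\left(-112,160 \right)}\right) = \left(-24120 - 13986\right) \left(\left(-34\right) 31 \left(-19\right) + 3\right) = - 38106 \left(\left(-1054\right) \left(-19\right) + 3\right) = - 38106 \left(20026 + 3\right) = \left(-38106\right) 20029 = -763225074$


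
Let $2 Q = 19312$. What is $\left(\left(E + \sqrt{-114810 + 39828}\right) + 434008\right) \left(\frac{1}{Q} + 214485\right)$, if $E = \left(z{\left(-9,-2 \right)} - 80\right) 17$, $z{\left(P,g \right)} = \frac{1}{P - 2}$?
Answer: $\frac{9856438507653871}{106216} + \frac{2071067161 i \sqrt{74982}}{9656} \approx 9.2796 \cdot 10^{10} + 5.8732 \cdot 10^{7} i$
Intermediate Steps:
$Q = 9656$ ($Q = \frac{1}{2} \cdot 19312 = 9656$)
$z{\left(P,g \right)} = \frac{1}{-2 + P}$
$E = - \frac{14977}{11}$ ($E = \left(\frac{1}{-2 - 9} - 80\right) 17 = \left(\frac{1}{-11} - 80\right) 17 = \left(- \frac{1}{11} - 80\right) 17 = \left(- \frac{881}{11}\right) 17 = - \frac{14977}{11} \approx -1361.5$)
$\left(\left(E + \sqrt{-114810 + 39828}\right) + 434008\right) \left(\frac{1}{Q} + 214485\right) = \left(\left(- \frac{14977}{11} + \sqrt{-114810 + 39828}\right) + 434008\right) \left(\frac{1}{9656} + 214485\right) = \left(\left(- \frac{14977}{11} + \sqrt{-74982}\right) + 434008\right) \left(\frac{1}{9656} + 214485\right) = \left(\left(- \frac{14977}{11} + i \sqrt{74982}\right) + 434008\right) \frac{2071067161}{9656} = \left(\frac{4759111}{11} + i \sqrt{74982}\right) \frac{2071067161}{9656} = \frac{9856438507653871}{106216} + \frac{2071067161 i \sqrt{74982}}{9656}$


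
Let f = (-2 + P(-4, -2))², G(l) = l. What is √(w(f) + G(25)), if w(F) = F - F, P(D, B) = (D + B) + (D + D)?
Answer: 5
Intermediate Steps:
P(D, B) = B + 3*D (P(D, B) = (B + D) + 2*D = B + 3*D)
f = 256 (f = (-2 + (-2 + 3*(-4)))² = (-2 + (-2 - 12))² = (-2 - 14)² = (-16)² = 256)
w(F) = 0
√(w(f) + G(25)) = √(0 + 25) = √25 = 5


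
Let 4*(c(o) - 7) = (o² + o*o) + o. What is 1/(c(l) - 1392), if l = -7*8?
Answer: 1/169 ≈ 0.0059172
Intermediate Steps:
l = -56
c(o) = 7 + o²/2 + o/4 (c(o) = 7 + ((o² + o*o) + o)/4 = 7 + ((o² + o²) + o)/4 = 7 + (2*o² + o)/4 = 7 + (o + 2*o²)/4 = 7 + (o²/2 + o/4) = 7 + o²/2 + o/4)
1/(c(l) - 1392) = 1/((7 + (½)*(-56)² + (¼)*(-56)) - 1392) = 1/((7 + (½)*3136 - 14) - 1392) = 1/((7 + 1568 - 14) - 1392) = 1/(1561 - 1392) = 1/169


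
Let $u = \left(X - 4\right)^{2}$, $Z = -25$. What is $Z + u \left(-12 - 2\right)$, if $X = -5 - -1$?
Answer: $-921$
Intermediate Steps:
$X = -4$ ($X = -5 + 1 = -4$)
$u = 64$ ($u = \left(-4 - 4\right)^{2} = \left(-8\right)^{2} = 64$)
$Z + u \left(-12 - 2\right) = -25 + 64 \left(-12 - 2\right) = -25 + 64 \left(-14\right) = -25 - 896 = -921$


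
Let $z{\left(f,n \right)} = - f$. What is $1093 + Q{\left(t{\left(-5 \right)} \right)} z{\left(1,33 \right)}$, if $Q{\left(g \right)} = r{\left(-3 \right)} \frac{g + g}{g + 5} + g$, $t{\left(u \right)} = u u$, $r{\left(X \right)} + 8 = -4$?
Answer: $1088$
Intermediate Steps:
$r{\left(X \right)} = -12$ ($r{\left(X \right)} = -8 - 4 = -12$)
$t{\left(u \right)} = u^{2}$
$Q{\left(g \right)} = g - \frac{24 g}{5 + g}$ ($Q{\left(g \right)} = - 12 \frac{g + g}{g + 5} + g = - 12 \frac{2 g}{5 + g} + g = - \frac{24 g}{5 + g} + g = g - \frac{24 g}{5 + g}$)
$1093 + Q{\left(t{\left(-5 \right)} \right)} z{\left(1,33 \right)} = 1093 + \frac{\left(-5\right)^{2} \left(-19 + \left(-5\right)^{2}\right)}{5 + \left(-5\right)^{2}} \left(\left(-1\right) 1\right) = 1093 + \frac{25 \left(-19 + 25\right)}{5 + 25} \left(-1\right) = 1093 + 25 \cdot \frac{1}{30} \cdot 6 \left(-1\right) = 1093 + 5 \left(-1\right) = 1093 - 5 = 1088$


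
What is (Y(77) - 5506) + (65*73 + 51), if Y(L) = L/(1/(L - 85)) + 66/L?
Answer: -9276/7 ≈ -1325.1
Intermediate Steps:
Y(L) = 66/L + L*(-85 + L) (Y(L) = L/(1/(-85 + L)) + 66/L = L*(-85 + L) + 66/L = 66/L + L*(-85 + L))
(Y(77) - 5506) + (65*73 + 51) = ((66 + 77²*(-85 + 77))/77 - 5506) + (65*73 + 51) = ((66 + 5929*(-8))/77 - 5506) + (4745 + 51) = ((66 - 47432)/77 - 5506) + 4796 = ((1/77)*(-47366) - 5506) + 4796 = (-4306/7 - 5506) + 4796 = -42848/7 + 4796 = -9276/7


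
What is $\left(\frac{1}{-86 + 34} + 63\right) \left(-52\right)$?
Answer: $-3275$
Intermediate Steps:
$\left(\frac{1}{-86 + 34} + 63\right) \left(-52\right) = \left(\frac{1}{-52} + 63\right) \left(-52\right) = \left(- \frac{1}{52} + 63\right) \left(-52\right) = \frac{3275}{52} \left(-52\right) = -3275$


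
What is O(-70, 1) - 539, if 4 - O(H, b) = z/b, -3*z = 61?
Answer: -1544/3 ≈ -514.67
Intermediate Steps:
z = -61/3 (z = -⅓*61 = -61/3 ≈ -20.333)
O(H, b) = 4 + 61/(3*b) (O(H, b) = 4 - (-61)/(3*b) = 4 + 61/(3*b))
O(-70, 1) - 539 = (4 + (61/3)/1) - 539 = (4 + (61/3)*1) - 539 = (4 + 61/3) - 539 = 73/3 - 539 = -1544/3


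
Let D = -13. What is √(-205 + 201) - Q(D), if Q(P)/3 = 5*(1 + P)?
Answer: 180 + 2*I ≈ 180.0 + 2.0*I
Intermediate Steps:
Q(P) = 15 + 15*P (Q(P) = 3*(5*(1 + P)) = 3*(5 + 5*P) = 15 + 15*P)
√(-205 + 201) - Q(D) = √(-205 + 201) - (15 + 15*(-13)) = √(-4) - (15 - 195) = 2*I - 1*(-180) = 2*I + 180 = 180 + 2*I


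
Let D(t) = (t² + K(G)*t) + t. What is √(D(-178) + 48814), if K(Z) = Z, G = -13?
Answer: √82634 ≈ 287.46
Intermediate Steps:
D(t) = t² - 12*t (D(t) = (t² - 13*t) + t = t² - 12*t)
√(D(-178) + 48814) = √(-178*(-12 - 178) + 48814) = √(-178*(-190) + 48814) = √(33820 + 48814) = √82634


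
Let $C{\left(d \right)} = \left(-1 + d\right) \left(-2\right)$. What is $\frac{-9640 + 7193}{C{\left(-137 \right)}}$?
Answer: $- \frac{2447}{276} \approx -8.8659$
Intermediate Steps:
$C{\left(d \right)} = 2 - 2 d$
$\frac{-9640 + 7193}{C{\left(-137 \right)}} = \frac{-9640 + 7193}{2 - -274} = - \frac{2447}{2 + 274} = - \frac{2447}{276}$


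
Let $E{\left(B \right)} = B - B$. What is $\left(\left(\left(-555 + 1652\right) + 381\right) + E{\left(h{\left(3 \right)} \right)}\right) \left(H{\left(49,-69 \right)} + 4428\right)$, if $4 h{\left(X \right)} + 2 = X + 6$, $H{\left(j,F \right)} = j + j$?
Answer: $6689428$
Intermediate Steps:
$H{\left(j,F \right)} = 2 j$
$h{\left(X \right)} = 1 + \frac{X}{4}$ ($h{\left(X \right)} = - \frac{1}{2} + \frac{X + 6}{4} = - \frac{1}{2} + \frac{6 + X}{4} = - \frac{1}{2} + \left(\frac{3}{2} + \frac{X}{4}\right) = 1 + \frac{X}{4}$)
$E{\left(B \right)} = 0$
$\left(\left(\left(-555 + 1652\right) + 381\right) + E{\left(h{\left(3 \right)} \right)}\right) \left(H{\left(49,-69 \right)} + 4428\right) = \left(\left(\left(-555 + 1652\right) + 381\right) + 0\right) \left(2 \cdot 49 + 4428\right) = \left(\left(1097 + 381\right) + 0\right) \left(98 + 4428\right) = \left(1478 + 0\right) 4526 = 1478 \cdot 4526 = 6689428$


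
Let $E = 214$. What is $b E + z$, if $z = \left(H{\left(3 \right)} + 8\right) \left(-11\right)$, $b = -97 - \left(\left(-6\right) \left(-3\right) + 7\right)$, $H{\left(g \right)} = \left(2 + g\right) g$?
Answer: $-26361$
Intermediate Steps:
$H{\left(g \right)} = g \left(2 + g\right)$
$b = -122$ ($b = -97 - \left(18 + 7\right) = -97 - 25 = -122$)
$z = -253$ ($z = \left(3 \left(2 + 3\right) + 8\right) \left(-11\right) = \left(3 \cdot 5 + 8\right) \left(-11\right) = \left(15 + 8\right) \left(-11\right) = 23 \left(-11\right) = -253$)
$b E + z = \left(-122\right) 214 - 253 = -26108 - 253 = -26361$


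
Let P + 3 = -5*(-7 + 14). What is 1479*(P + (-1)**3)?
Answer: -57681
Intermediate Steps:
P = -38 (P = -3 - 5*(-7 + 14) = -3 - 5*7 = -3 - 35 = -38)
1479*(P + (-1)**3) = 1479*(-38 + (-1)**3) = 1479*(-38 - 1) = 1479*(-39) = -57681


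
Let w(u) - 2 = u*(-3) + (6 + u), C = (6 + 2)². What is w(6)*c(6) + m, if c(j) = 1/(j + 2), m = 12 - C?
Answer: -105/2 ≈ -52.500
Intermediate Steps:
C = 64 (C = 8² = 64)
w(u) = 8 - 2*u (w(u) = 2 + (u*(-3) + (6 + u)) = 2 + (-3*u + (6 + u)) = 2 + (6 - 2*u) = 8 - 2*u)
m = -52 (m = 12 - 1*64 = 12 - 64 = -52)
c(j) = 1/(2 + j)
w(6)*c(6) + m = (8 - 2*6)/(2 + 6) - 52 = (8 - 12)/8 - 52 = -4*⅛ - 52 = -½ - 52 = -105/2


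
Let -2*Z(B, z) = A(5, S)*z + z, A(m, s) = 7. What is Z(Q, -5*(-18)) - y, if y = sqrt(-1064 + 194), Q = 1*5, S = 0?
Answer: -360 - I*sqrt(870) ≈ -360.0 - 29.496*I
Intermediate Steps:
Q = 5
Z(B, z) = -4*z (Z(B, z) = -(7*z + z)/2 = -4*z)
y = I*sqrt(870) (y = sqrt(-870) = I*sqrt(870) ≈ 29.496*I)
Z(Q, -5*(-18)) - y = -(-20)*(-18) - I*sqrt(870) = -4*90 - I*sqrt(870) = -360 - I*sqrt(870)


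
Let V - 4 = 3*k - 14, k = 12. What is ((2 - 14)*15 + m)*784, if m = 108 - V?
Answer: -76832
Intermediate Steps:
V = 26 (V = 4 + (3*12 - 14) = 4 + (36 - 14) = 4 + 22 = 26)
m = 82 (m = 108 - 1*26 = 108 - 26 = 82)
((2 - 14)*15 + m)*784 = ((2 - 14)*15 + 82)*784 = (-12*15 + 82)*784 = (-180 + 82)*784 = -98*784 = -76832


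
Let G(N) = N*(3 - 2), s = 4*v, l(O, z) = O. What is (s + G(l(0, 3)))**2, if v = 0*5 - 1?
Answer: 16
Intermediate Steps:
v = -1 (v = 0 - 1 = -1)
s = -4 (s = 4*(-1) = -4)
G(N) = N (G(N) = N*1 = N)
(s + G(l(0, 3)))**2 = (-4 + 0)**2 = (-4)**2 = 16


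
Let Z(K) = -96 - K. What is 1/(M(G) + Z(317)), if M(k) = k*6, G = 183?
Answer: 1/685 ≈ 0.0014599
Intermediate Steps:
M(k) = 6*k
1/(M(G) + Z(317)) = 1/(6*183 + (-96 - 1*317)) = 1/(1098 + (-96 - 317)) = 1/(1098 - 413) = 1/685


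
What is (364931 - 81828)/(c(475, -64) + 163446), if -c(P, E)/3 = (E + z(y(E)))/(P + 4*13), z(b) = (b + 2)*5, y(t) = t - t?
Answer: 149195281/86136204 ≈ 1.7321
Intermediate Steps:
y(t) = 0
z(b) = 10 + 5*b (z(b) = (2 + b)*5 = 10 + 5*b)
c(P, E) = -3*(10 + E)/(52 + P) (c(P, E) = -3*(E + (10 + 5*0))/(P + 4*13) = -3*(E + (10 + 0))/(P + 52) = -3*(E + 10)/(52 + P) = -3*(10 + E)/(52 + P))
(364931 - 81828)/(c(475, -64) + 163446) = (364931 - 81828)/(3*(-10 - 1*(-64))/(52 + 475) + 163446) = 283103/(3*(-10 + 64)/527 + 163446) = 283103/(3*(1/527)*54 + 163446) = 283103/(162/527 + 163446) = 283103/(86136204/527) = 283103*(527/86136204) = 149195281/86136204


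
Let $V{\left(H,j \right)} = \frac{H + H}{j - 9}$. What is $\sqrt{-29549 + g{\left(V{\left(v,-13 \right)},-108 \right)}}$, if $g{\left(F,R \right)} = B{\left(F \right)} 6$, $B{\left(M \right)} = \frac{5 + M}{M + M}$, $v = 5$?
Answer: $i \sqrt{29579} \approx 171.99 i$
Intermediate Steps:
$V{\left(H,j \right)} = \frac{2 H}{-9 + j}$
$B{\left(M \right)} = \frac{5 + M}{2 M}$
$g{\left(F,R \right)} = \frac{3 \left(5 + F\right)}{F}$ ($g{\left(F,R \right)} = \frac{5 + F}{2 F} 6 = \frac{3 \left(5 + F\right)}{F}$)
$\sqrt{-29549 + g{\left(V{\left(v,-13 \right)},-108 \right)}} = \sqrt{-29549 + \left(3 + \frac{15}{2 \cdot 5 \frac{1}{-9 - 13}}\right)} = \sqrt{-29549 + \left(3 + \frac{15}{2 \cdot 5 \frac{1}{-22}}\right)} = \sqrt{-29549 + \left(3 + \frac{15}{2 \cdot 5 \left(- \frac{1}{22}\right)}\right)} = \sqrt{-29549 + \left(3 + \frac{15}{- \frac{5}{11}}\right)} = \sqrt{-29549 + \left(3 + 15 \left(- \frac{11}{5}\right)\right)} = \sqrt{-29549 + \left(3 - 33\right)} = \sqrt{-29549 - 30} = \sqrt{-29579} = i \sqrt{29579}$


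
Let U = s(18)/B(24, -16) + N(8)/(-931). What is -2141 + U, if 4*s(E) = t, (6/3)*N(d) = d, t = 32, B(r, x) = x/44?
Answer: -2013757/931 ≈ -2163.0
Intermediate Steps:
B(r, x) = x/44 (B(r, x) = x*(1/44) = x/44)
N(d) = d/2
s(E) = 8 (s(E) = (1/4)*32 = 8)
U = -20486/931 (U = 8/(((1/44)*(-16))) + ((1/2)*8)/(-931) = 8/(-4/11) + 4*(-1/931) = 8*(-11/4) - 4/931 = -22 - 4/931 = -20486/931 ≈ -22.004)
-2141 + U = -2141 - 20486/931 = -2013757/931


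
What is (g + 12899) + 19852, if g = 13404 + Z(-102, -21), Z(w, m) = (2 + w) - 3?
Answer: 46052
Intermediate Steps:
Z(w, m) = -1 + w
g = 13301 (g = 13404 + (-1 - 102) = 13404 - 103 = 13301)
(g + 12899) + 19852 = (13301 + 12899) + 19852 = 26200 + 19852 = 46052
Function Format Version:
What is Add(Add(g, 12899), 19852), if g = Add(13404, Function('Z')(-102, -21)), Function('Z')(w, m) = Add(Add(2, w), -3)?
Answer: 46052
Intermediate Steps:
Function('Z')(w, m) = Add(-1, w)
g = 13301 (g = Add(13404, Add(-1, -102)) = Add(13404, -103) = 13301)
Add(Add(g, 12899), 19852) = Add(Add(13301, 12899), 19852) = Add(26200, 19852) = 46052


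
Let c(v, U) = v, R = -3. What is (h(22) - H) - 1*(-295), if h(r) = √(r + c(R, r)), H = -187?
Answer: 482 + √19 ≈ 486.36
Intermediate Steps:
h(r) = √(-3 + r) (h(r) = √(r - 3) = √(-3 + r))
(h(22) - H) - 1*(-295) = (√(-3 + 22) - 1*(-187)) - 1*(-295) = (√19 + 187) + 295 = (187 + √19) + 295 = 482 + √19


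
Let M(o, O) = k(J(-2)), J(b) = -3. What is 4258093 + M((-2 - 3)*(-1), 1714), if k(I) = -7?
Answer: 4258086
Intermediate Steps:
M(o, O) = -7
4258093 + M((-2 - 3)*(-1), 1714) = 4258093 - 7 = 4258086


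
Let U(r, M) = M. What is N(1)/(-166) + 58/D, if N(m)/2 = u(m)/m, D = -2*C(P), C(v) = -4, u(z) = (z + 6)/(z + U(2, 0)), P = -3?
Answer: 2379/332 ≈ 7.1657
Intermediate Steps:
u(z) = (6 + z)/z (u(z) = (z + 6)/(z + 0) = (6 + z)/z)
D = 8 (D = -2*(-4) = 8)
N(m) = 2*(6 + m)/m² (N(m) = 2*(((6 + m)/m)/m) = 2*((6 + m)/m²) = 2*(6 + m)/m²)
N(1)/(-166) + 58/D = (2*(6 + 1)/1²)/(-166) + 58/8 = (2*1*7)*(-1/166) + 58*(⅛) = 14*(-1/166) + 29/4 = -7/83 + 29/4 = 2379/332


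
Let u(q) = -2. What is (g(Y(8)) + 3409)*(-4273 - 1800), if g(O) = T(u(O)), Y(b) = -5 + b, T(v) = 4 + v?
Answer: -20715003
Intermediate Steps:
g(O) = 2 (g(O) = 4 - 2 = 2)
(g(Y(8)) + 3409)*(-4273 - 1800) = (2 + 3409)*(-4273 - 1800) = 3411*(-6073) = -20715003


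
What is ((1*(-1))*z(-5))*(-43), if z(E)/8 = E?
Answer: -1720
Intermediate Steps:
z(E) = 8*E
((1*(-1))*z(-5))*(-43) = ((1*(-1))*(8*(-5)))*(-43) = -1*(-40)*(-43) = 40*(-43) = -1720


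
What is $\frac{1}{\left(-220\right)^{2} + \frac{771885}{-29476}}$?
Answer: $\frac{29476}{1425866515} \approx 2.0672 \cdot 10^{-5}$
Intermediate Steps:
$\frac{1}{\left(-220\right)^{2} + \frac{771885}{-29476}} = \frac{1}{48400 + 771885 \left(- \frac{1}{29476}\right)} = \frac{1}{48400 - \frac{771885}{29476}} = \frac{1}{\frac{1425866515}{29476}} = \frac{29476}{1425866515}$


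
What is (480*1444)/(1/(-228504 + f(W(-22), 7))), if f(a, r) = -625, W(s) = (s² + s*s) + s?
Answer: -158813892480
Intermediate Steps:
W(s) = s + 2*s² (W(s) = (s² + s²) + s = 2*s² + s = s + 2*s²)
(480*1444)/(1/(-228504 + f(W(-22), 7))) = (480*1444)/(1/(-228504 - 625)) = 693120/(1/(-229129)) = 693120/(-1/229129) = 693120*(-229129) = -158813892480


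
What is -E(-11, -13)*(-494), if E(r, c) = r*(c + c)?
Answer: 141284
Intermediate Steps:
E(r, c) = 2*c*r (E(r, c) = r*(2*c) = 2*c*r)
-E(-11, -13)*(-494) = -2*(-13)*(-11)*(-494) = -1*286*(-494) = -286*(-494) = 141284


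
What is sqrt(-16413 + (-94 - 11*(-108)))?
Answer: I*sqrt(15319) ≈ 123.77*I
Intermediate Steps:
sqrt(-16413 + (-94 - 11*(-108))) = sqrt(-16413 + (-94 + 1188)) = sqrt(-16413 + 1094) = sqrt(-15319) = I*sqrt(15319)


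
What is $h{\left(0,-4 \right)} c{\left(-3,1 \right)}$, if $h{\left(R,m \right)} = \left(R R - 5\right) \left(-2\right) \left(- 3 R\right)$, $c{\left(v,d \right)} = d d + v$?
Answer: $0$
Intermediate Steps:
$c{\left(v,d \right)} = v + d^{2}$ ($c{\left(v,d \right)} = d^{2} + v = v + d^{2}$)
$h{\left(R,m \right)} = - 3 R \left(10 - 2 R^{2}\right)$ ($h{\left(R,m \right)} = \left(R^{2} - 5\right) \left(-2\right) \left(- 3 R\right) = \left(-5 + R^{2}\right) \left(-2\right) \left(- 3 R\right) = \left(10 - 2 R^{2}\right) \left(- 3 R\right) = - 3 R \left(10 - 2 R^{2}\right)$)
$h{\left(0,-4 \right)} c{\left(-3,1 \right)} = 6 \cdot 0 \left(-5 + 0^{2}\right) \left(-3 + 1^{2}\right) = 6 \cdot 0 \left(-5 + 0\right) \left(-3 + 1\right) = 6 \cdot 0 \left(-5\right) \left(-2\right) = 0 \left(-2\right) = 0$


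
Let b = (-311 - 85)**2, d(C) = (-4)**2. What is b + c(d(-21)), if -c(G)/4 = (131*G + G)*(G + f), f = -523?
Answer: 4439952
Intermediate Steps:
d(C) = 16
c(G) = -528*G*(-523 + G) (c(G) = -4*(131*G + G)*(G - 523) = -4*132*G*(-523 + G) = -528*G*(-523 + G))
b = 156816 (b = (-396)**2 = 156816)
b + c(d(-21)) = 156816 + 528*16*(523 - 1*16) = 156816 + 528*16*(523 - 16) = 156816 + 528*16*507 = 156816 + 4283136 = 4439952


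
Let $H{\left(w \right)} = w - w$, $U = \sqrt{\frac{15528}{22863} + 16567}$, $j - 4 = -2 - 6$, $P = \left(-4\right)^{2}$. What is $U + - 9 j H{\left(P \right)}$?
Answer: $\frac{\sqrt{962244858743}}{7621} \approx 128.72$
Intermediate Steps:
$P = 16$
$j = -4$ ($j = 4 - 8 = -4$)
$U = \frac{\sqrt{962244858743}}{7621}$ ($U = \sqrt{15528 \cdot \frac{1}{22863} + 16567} = \sqrt{\frac{5176}{7621} + 16567} = \sqrt{\frac{126262283}{7621}} = \frac{\sqrt{962244858743}}{7621} \approx 128.72$)
$H{\left(w \right)} = 0$
$U + - 9 j H{\left(P \right)} = \frac{\sqrt{962244858743}}{7621} + \left(-9\right) \left(-4\right) 0 = \frac{\sqrt{962244858743}}{7621} + 36 \cdot 0 = \frac{\sqrt{962244858743}}{7621} + 0 = \frac{\sqrt{962244858743}}{7621}$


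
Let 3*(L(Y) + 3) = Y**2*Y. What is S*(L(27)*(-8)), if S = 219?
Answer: -11489616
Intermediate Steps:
L(Y) = -3 + Y**3/3 (L(Y) = -3 + (Y**2*Y)/3 = -3 + Y**3/3)
S*(L(27)*(-8)) = 219*((-3 + (1/3)*27**3)*(-8)) = 219*((-3 + (1/3)*19683)*(-8)) = 219*((-3 + 6561)*(-8)) = 219*(6558*(-8)) = 219*(-52464) = -11489616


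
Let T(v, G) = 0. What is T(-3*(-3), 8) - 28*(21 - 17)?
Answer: -112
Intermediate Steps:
T(-3*(-3), 8) - 28*(21 - 17) = 0 - 28*(21 - 17) = 0 - 28*4 = 0 - 112 = -112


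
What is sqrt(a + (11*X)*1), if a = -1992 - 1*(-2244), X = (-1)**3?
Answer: sqrt(241) ≈ 15.524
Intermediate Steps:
X = -1
a = 252 (a = -1992 + 2244 = 252)
sqrt(a + (11*X)*1) = sqrt(252 + (11*(-1))*1) = sqrt(252 - 11*1) = sqrt(252 - 11) = sqrt(241)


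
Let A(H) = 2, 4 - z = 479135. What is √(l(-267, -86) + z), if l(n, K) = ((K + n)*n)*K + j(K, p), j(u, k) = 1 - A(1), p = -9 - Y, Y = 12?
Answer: I*√8584718 ≈ 2930.0*I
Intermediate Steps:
z = -479131 (z = 4 - 1*479135 = 4 - 479135 = -479131)
p = -21 (p = -9 - 1*12 = -9 - 12 = -21)
j(u, k) = -1 (j(u, k) = 1 - 1*2 = 1 - 2 = -1)
l(n, K) = -1 + K*n*(K + n) (l(n, K) = ((K + n)*n)*K - 1 = (n*(K + n))*K - 1 = K*n*(K + n) - 1 = -1 + K*n*(K + n))
√(l(-267, -86) + z) = √((-1 - 86*(-267)² - 267*(-86)²) - 479131) = √((-1 - 86*71289 - 267*7396) - 479131) = √((-1 - 6130854 - 1974732) - 479131) = √(-8105587 - 479131) = √(-8584718) = I*√8584718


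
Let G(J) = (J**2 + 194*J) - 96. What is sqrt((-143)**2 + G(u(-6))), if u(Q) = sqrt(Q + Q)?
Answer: sqrt(20341 + 388*I*sqrt(3)) ≈ 142.64 + 2.356*I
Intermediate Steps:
u(Q) = sqrt(2)*sqrt(Q) (u(Q) = sqrt(2*Q) = sqrt(2)*sqrt(Q))
G(J) = -96 + J**2 + 194*J
sqrt((-143)**2 + G(u(-6))) = sqrt((-143)**2 + (-96 + (sqrt(2)*sqrt(-6))**2 + 194*(sqrt(2)*sqrt(-6)))) = sqrt(20449 + (-96 + (sqrt(2)*(I*sqrt(6)))**2 + 194*(sqrt(2)*(I*sqrt(6))))) = sqrt(20449 + (-96 + (2*I*sqrt(3))**2 + 194*(2*I*sqrt(3)))) = sqrt(20449 + (-96 - 12 + 388*I*sqrt(3))) = sqrt(20449 + (-108 + 388*I*sqrt(3))) = sqrt(20341 + 388*I*sqrt(3))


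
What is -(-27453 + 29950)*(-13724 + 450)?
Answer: 33145178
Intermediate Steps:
-(-27453 + 29950)*(-13724 + 450) = -2497*(-13274) = -1*(-33145178) = 33145178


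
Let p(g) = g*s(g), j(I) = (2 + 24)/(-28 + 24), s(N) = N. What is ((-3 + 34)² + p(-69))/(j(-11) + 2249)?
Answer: 11444/4485 ≈ 2.5516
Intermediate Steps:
j(I) = -13/2 (j(I) = 26/(-4) = 26*(-¼) = -13/2)
p(g) = g² (p(g) = g*g = g²)
((-3 + 34)² + p(-69))/(j(-11) + 2249) = ((-3 + 34)² + (-69)²)/(-13/2 + 2249) = (31² + 4761)/(4485/2) = (961 + 4761)*(2/4485) = 5722*(2/4485) = 11444/4485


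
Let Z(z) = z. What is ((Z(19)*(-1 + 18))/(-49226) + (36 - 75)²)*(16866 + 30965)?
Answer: 3581222864513/49226 ≈ 7.2751e+7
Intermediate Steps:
((Z(19)*(-1 + 18))/(-49226) + (36 - 75)²)*(16866 + 30965) = ((19*(-1 + 18))/(-49226) + (36 - 75)²)*(16866 + 30965) = ((19*17)*(-1/49226) + (-39)²)*47831 = (323*(-1/49226) + 1521)*47831 = (-323/49226 + 1521)*47831 = (74872423/49226)*47831 = 3581222864513/49226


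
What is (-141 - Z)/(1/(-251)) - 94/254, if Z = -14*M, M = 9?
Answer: 478108/127 ≈ 3764.6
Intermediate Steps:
Z = -126 (Z = -14*9 = -126)
(-141 - Z)/(1/(-251)) - 94/254 = (-141 - 1*(-126))/(1/(-251)) - 94/254 = (-141 + 126)/(-1/251) - 94*1/254 = -15*(-251) - 47/127 = 3765 - 47/127 = 478108/127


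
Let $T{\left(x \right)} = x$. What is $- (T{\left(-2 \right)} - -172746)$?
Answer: $-172744$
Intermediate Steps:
$- (T{\left(-2 \right)} - -172746) = - (-2 - -172746) = - (-2 + 172746) = \left(-1\right) 172744 = -172744$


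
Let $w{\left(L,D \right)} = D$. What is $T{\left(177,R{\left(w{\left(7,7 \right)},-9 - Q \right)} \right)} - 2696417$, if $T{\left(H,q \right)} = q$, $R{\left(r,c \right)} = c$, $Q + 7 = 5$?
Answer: $-2696424$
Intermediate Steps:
$Q = -2$ ($Q = -7 + 5 = -2$)
$T{\left(177,R{\left(w{\left(7,7 \right)},-9 - Q \right)} \right)} - 2696417 = \left(-9 - -2\right) - 2696417 = \left(-9 + 2\right) - 2696417 = -7 - 2696417 = -2696424$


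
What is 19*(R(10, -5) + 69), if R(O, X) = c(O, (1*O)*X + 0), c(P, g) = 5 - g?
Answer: 2356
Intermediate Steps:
R(O, X) = 5 - O*X (R(O, X) = 5 - ((1*O)*X + 0) = 5 - (O*X + 0) = 5 - O*X)
19*(R(10, -5) + 69) = 19*((5 - 1*10*(-5)) + 69) = 19*((5 + 50) + 69) = 19*(55 + 69) = 19*124 = 2356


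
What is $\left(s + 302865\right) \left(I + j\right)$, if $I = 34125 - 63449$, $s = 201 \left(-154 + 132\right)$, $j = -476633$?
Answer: $-150999324951$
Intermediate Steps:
$s = -4422$ ($s = 201 \left(-22\right) = -4422$)
$I = -29324$ ($I = 34125 - 63449 = -29324$)
$\left(s + 302865\right) \left(I + j\right) = \left(-4422 + 302865\right) \left(-29324 - 476633\right) = 298443 \left(-505957\right) = -150999324951$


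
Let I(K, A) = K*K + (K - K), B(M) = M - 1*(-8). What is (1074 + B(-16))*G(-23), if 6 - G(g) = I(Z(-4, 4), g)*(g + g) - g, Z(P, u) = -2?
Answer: 178022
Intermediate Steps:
B(M) = 8 + M (B(M) = M + 8 = 8 + M)
I(K, A) = K² (I(K, A) = K² + 0 = K²)
G(g) = 6 - 7*g (G(g) = 6 - ((-2)²*(g + g) - g) = 6 - (4*(2*g) - g) = 6 - (8*g - g) = 6 - 7*g)
(1074 + B(-16))*G(-23) = (1074 + (8 - 16))*(6 - 7*(-23)) = (1074 - 8)*(6 + 161) = 1066*167 = 178022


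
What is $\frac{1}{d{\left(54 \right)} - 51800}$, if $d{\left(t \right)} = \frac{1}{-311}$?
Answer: $- \frac{311}{16109801} \approx -1.9305 \cdot 10^{-5}$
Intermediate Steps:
$d{\left(t \right)} = - \frac{1}{311}$
$\frac{1}{d{\left(54 \right)} - 51800} = \frac{1}{- \frac{1}{311} - 51800} = \frac{1}{- \frac{16109801}{311}} = - \frac{311}{16109801}$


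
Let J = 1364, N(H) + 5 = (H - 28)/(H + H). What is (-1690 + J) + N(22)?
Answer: -7285/22 ≈ -331.14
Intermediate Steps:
N(H) = -5 + (-28 + H)/(2*H) (N(H) = -5 + (H - 28)/(H + H) = -5 + (-28 + H)/((2*H)) = -5 + (-28 + H)*(1/(2*H)) = -5 + (-28 + H)/(2*H))
(-1690 + J) + N(22) = (-1690 + 1364) + (-9/2 - 14/22) = -326 + (-9/2 - 14*1/22) = -326 + (-9/2 - 7/11) = -326 - 113/22 = -7285/22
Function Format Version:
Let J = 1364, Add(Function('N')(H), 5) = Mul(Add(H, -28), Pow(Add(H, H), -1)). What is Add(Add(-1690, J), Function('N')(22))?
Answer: Rational(-7285, 22) ≈ -331.14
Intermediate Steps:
Function('N')(H) = Add(-5, Mul(Rational(1, 2), Pow(H, -1), Add(-28, H))) (Function('N')(H) = Add(-5, Mul(Add(H, -28), Pow(Add(H, H), -1))) = Add(-5, Mul(Add(-28, H), Pow(Mul(2, H), -1))) = Add(-5, Mul(Add(-28, H), Mul(Rational(1, 2), Pow(H, -1)))) = Add(-5, Mul(Rational(1, 2), Pow(H, -1), Add(-28, H))))
Add(Add(-1690, J), Function('N')(22)) = Add(Add(-1690, 1364), Add(Rational(-9, 2), Mul(-14, Pow(22, -1)))) = Add(-326, Add(Rational(-9, 2), Mul(-14, Rational(1, 22)))) = Add(-326, Add(Rational(-9, 2), Rational(-7, 11))) = Add(-326, Rational(-113, 22)) = Rational(-7285, 22)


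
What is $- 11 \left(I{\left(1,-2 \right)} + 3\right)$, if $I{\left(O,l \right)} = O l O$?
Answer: $-11$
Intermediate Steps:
$I{\left(O,l \right)} = l O^{2}$
$- 11 \left(I{\left(1,-2 \right)} + 3\right) = - 11 \left(- 2 \cdot 1^{2} + 3\right) = - 11 \left(\left(-2\right) 1 + 3\right) = - 11 \left(-2 + 3\right) = \left(-11\right) 1 = -11$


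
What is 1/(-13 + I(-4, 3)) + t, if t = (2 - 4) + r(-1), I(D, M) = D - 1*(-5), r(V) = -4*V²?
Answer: -73/12 ≈ -6.0833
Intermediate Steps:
I(D, M) = 5 + D (I(D, M) = D + 5 = 5 + D)
t = -6 (t = (2 - 4) - 4*(-1)² = -2 - 4*1 = -2 - 4 = -6)
1/(-13 + I(-4, 3)) + t = 1/(-13 + (5 - 4)) - 6 = 1/(-13 + 1) - 6 = 1/(-12) - 6 = 1*(-1/12) - 6 = -1/12 - 6 = -73/12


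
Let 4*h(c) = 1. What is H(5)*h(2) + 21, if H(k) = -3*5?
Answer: 69/4 ≈ 17.250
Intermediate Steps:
h(c) = 1/4 (h(c) = (1/4)*1 = 1/4)
H(k) = -15
H(5)*h(2) + 21 = -15*1/4 + 21 = -15/4 + 21 = 69/4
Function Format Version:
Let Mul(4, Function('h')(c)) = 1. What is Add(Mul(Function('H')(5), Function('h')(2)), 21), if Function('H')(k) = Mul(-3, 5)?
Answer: Rational(69, 4) ≈ 17.250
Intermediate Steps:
Function('h')(c) = Rational(1, 4) (Function('h')(c) = Mul(Rational(1, 4), 1) = Rational(1, 4))
Function('H')(k) = -15
Add(Mul(Function('H')(5), Function('h')(2)), 21) = Add(Mul(-15, Rational(1, 4)), 21) = Add(Rational(-15, 4), 21) = Rational(69, 4)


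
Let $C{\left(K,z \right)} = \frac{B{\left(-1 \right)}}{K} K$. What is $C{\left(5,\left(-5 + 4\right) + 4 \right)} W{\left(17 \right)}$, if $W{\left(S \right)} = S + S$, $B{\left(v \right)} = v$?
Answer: $-34$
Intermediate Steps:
$W{\left(S \right)} = 2 S$
$C{\left(K,z \right)} = -1$ ($C{\left(K,z \right)} = - \frac{1}{K} K = -1$)
$C{\left(5,\left(-5 + 4\right) + 4 \right)} W{\left(17 \right)} = - 2 \cdot 17 = \left(-1\right) 34 = -34$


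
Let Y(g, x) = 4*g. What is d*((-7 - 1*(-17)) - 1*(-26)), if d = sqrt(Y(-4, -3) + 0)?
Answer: 144*I ≈ 144.0*I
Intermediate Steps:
d = 4*I (d = sqrt(4*(-4) + 0) = sqrt(-16 + 0) = sqrt(-16) = 4*I ≈ 4.0*I)
d*((-7 - 1*(-17)) - 1*(-26)) = (4*I)*((-7 - 1*(-17)) - 1*(-26)) = (4*I)*((-7 + 17) + 26) = (4*I)*(10 + 26) = (4*I)*36 = 144*I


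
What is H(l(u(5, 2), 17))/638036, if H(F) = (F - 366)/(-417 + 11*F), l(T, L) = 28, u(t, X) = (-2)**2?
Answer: 169/34772962 ≈ 4.8601e-6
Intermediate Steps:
u(t, X) = 4
H(F) = (-366 + F)/(-417 + 11*F)
H(l(u(5, 2), 17))/638036 = ((-366 + 28)/(-417 + 11*28))/638036 = (-338/(-417 + 308))*(1/638036) = (-338/(-109))*(1/638036) = -1/109*(-338)*(1/638036) = (338/109)*(1/638036) = 169/34772962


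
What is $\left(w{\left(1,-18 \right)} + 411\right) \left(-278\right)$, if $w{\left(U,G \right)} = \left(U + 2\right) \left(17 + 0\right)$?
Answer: $-128436$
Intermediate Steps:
$w{\left(U,G \right)} = 34 + 17 U$ ($w{\left(U,G \right)} = \left(2 + U\right) 17 = 34 + 17 U$)
$\left(w{\left(1,-18 \right)} + 411\right) \left(-278\right) = \left(\left(34 + 17 \cdot 1\right) + 411\right) \left(-278\right) = \left(\left(34 + 17\right) + 411\right) \left(-278\right) = \left(51 + 411\right) \left(-278\right) = 462 \left(-278\right) = -128436$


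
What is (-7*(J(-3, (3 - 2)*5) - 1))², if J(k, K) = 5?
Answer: 784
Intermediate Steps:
(-7*(J(-3, (3 - 2)*5) - 1))² = (-7*(5 - 1))² = (-7*4)² = (-28)² = 784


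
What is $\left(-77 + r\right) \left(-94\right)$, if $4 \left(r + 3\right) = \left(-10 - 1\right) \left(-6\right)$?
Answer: $5969$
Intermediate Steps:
$r = \frac{27}{2}$ ($r = -3 + \frac{\left(-10 - 1\right) \left(-6\right)}{4} = -3 + \frac{\left(-11\right) \left(-6\right)}{4} = -3 + \frac{1}{4} \cdot 66 = -3 + \frac{33}{2} = \frac{27}{2} \approx 13.5$)
$\left(-77 + r\right) \left(-94\right) = \left(-77 + \frac{27}{2}\right) \left(-94\right) = \left(- \frac{127}{2}\right) \left(-94\right) = 5969$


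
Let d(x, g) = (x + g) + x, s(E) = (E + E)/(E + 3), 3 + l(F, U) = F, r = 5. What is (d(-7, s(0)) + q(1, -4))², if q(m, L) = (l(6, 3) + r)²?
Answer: 2500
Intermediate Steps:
l(F, U) = -3 + F
s(E) = 2*E/(3 + E) (s(E) = (2*E)/(3 + E) = 2*E/(3 + E))
d(x, g) = g + 2*x (d(x, g) = (g + x) + x = g + 2*x)
q(m, L) = 64 (q(m, L) = ((-3 + 6) + 5)² = (3 + 5)² = 8² = 64)
(d(-7, s(0)) + q(1, -4))² = ((2*0/(3 + 0) + 2*(-7)) + 64)² = ((2*0/3 - 14) + 64)² = ((2*0*(⅓) - 14) + 64)² = ((0 - 14) + 64)² = (-14 + 64)² = 50² = 2500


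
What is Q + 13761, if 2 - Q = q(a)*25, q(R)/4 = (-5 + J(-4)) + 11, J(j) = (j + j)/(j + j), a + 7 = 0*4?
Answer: 13063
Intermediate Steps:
a = -7 (a = -7 + 0*4 = -7 + 0 = -7)
J(j) = 1 (J(j) = (2*j)/((2*j)) = (2*j)*(1/(2*j)) = 1)
q(R) = 28 (q(R) = 4*((-5 + 1) + 11) = 4*(-4 + 11) = 4*7 = 28)
Q = -698 (Q = 2 - 28*25 = 2 - 1*700 = 2 - 700 = -698)
Q + 13761 = -698 + 13761 = 13063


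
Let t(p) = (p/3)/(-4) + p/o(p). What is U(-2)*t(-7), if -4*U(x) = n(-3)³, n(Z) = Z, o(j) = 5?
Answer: -441/80 ≈ -5.5125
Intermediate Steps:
U(x) = 27/4 (U(x) = -¼*(-3)³ = -¼*(-27) = 27/4)
t(p) = 7*p/60 (t(p) = (p/3)/(-4) + p/5 = (p*(⅓))*(-¼) + p*(⅕) = (p/3)*(-¼) + p/5 = -p/12 + p/5 = 7*p/60)
U(-2)*t(-7) = 27*((7/60)*(-7))/4 = (27/4)*(-49/60) = -441/80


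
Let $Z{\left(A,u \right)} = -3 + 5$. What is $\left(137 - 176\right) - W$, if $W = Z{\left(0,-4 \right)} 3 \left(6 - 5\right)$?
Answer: $-45$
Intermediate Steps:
$Z{\left(A,u \right)} = 2$
$W = 6$ ($W = 2 \cdot 3 \left(6 - 5\right) = 6 \cdot 1 = 6$)
$\left(137 - 176\right) - W = \left(137 - 176\right) - 6 = -39 - 6 = -45$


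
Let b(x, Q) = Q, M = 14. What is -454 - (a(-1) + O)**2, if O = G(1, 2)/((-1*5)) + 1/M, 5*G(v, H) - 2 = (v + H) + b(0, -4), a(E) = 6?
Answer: -60071321/122500 ≈ -490.38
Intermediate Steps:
G(v, H) = -2/5 + H/5 + v/5 (G(v, H) = 2/5 + ((v + H) - 4)/5 = 2/5 + ((H + v) - 4)/5 = 2/5 + (-4 + H + v)/5 = 2/5 + (-4/5 + H/5 + v/5) = -2/5 + H/5 + v/5)
O = 11/350 (O = (-2/5 + (1/5)*2 + (1/5)*1)/((-1*5)) + 1/14 = (-2/5 + 2/5 + 1/5)/(-5) + 1*(1/14) = (1/5)*(-1/5) + 1/14 = -1/25 + 1/14 = 11/350 ≈ 0.031429)
-454 - (a(-1) + O)**2 = -454 - (6 + 11/350)**2 = -454 - (2111/350)**2 = -454 - 1*4456321/122500 = -454 - 4456321/122500 = -60071321/122500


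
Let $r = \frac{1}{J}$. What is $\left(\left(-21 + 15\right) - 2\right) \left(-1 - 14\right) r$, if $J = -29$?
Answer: $- \frac{120}{29} \approx -4.1379$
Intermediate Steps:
$r = - \frac{1}{29}$ ($r = \frac{1}{-29} = - \frac{1}{29} \approx -0.034483$)
$\left(\left(-21 + 15\right) - 2\right) \left(-1 - 14\right) r = \left(\left(-21 + 15\right) - 2\right) \left(-1 - 14\right) \left(- \frac{1}{29}\right) = \left(-6 - 2\right) \left(-1 - 14\right) \left(- \frac{1}{29}\right) = \left(-8\right) \left(-15\right) \left(- \frac{1}{29}\right) = 120 \left(- \frac{1}{29}\right) = - \frac{120}{29}$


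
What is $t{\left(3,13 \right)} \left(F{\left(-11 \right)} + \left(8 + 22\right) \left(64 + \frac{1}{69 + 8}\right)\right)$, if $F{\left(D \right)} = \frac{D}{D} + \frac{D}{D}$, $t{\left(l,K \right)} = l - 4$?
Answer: $- \frac{148024}{77} \approx -1922.4$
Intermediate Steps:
$t{\left(l,K \right)} = -4 + l$
$F{\left(D \right)} = 2$ ($F{\left(D \right)} = 1 + 1 = 2$)
$t{\left(3,13 \right)} \left(F{\left(-11 \right)} + \left(8 + 22\right) \left(64 + \frac{1}{69 + 8}\right)\right) = \left(-4 + 3\right) \left(2 + \left(8 + 22\right) \left(64 + \frac{1}{69 + 8}\right)\right) = - (2 + 30 \left(64 + \frac{1}{77}\right)) = - (2 + 30 \cdot \frac{4929}{77}) = - (2 + \frac{147870}{77}) = \left(-1\right) \frac{148024}{77} = - \frac{148024}{77}$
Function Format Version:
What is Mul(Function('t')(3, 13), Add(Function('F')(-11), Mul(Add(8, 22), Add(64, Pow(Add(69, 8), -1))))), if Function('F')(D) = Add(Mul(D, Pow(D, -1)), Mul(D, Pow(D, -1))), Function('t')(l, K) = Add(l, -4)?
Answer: Rational(-148024, 77) ≈ -1922.4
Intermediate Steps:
Function('t')(l, K) = Add(-4, l)
Function('F')(D) = 2 (Function('F')(D) = Add(1, 1) = 2)
Mul(Function('t')(3, 13), Add(Function('F')(-11), Mul(Add(8, 22), Add(64, Pow(Add(69, 8), -1))))) = Mul(Add(-4, 3), Add(2, Mul(Add(8, 22), Add(64, Pow(Add(69, 8), -1))))) = Mul(-1, Add(2, Mul(30, Add(64, Pow(77, -1))))) = Mul(-1, Add(2, Mul(30, Add(64, Rational(1, 77))))) = Mul(-1, Add(2, Mul(30, Rational(4929, 77)))) = Mul(-1, Add(2, Rational(147870, 77))) = Mul(-1, Rational(148024, 77)) = Rational(-148024, 77)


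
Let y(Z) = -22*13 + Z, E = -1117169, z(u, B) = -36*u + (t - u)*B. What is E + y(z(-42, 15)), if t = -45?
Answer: -1115988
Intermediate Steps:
z(u, B) = -36*u + B*(-45 - u) (z(u, B) = -36*u + (-45 - u)*B = -36*u + B*(-45 - u))
y(Z) = -286 + Z
E + y(z(-42, 15)) = -1117169 + (-286 + (-45*15 - 36*(-42) - 1*15*(-42))) = -1117169 + (-286 + (-675 + 1512 + 630)) = -1117169 + (-286 + 1467) = -1117169 + 1181 = -1115988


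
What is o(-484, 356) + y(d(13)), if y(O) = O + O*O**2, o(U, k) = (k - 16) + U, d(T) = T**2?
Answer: 4826834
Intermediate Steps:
o(U, k) = -16 + U + k (o(U, k) = (-16 + k) + U = -16 + U + k)
y(O) = O + O**3
o(-484, 356) + y(d(13)) = (-16 - 484 + 356) + (13**2 + (13**2)**3) = -144 + (169 + 169**3) = -144 + (169 + 4826809) = -144 + 4826978 = 4826834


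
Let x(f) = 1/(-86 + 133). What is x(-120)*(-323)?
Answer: -323/47 ≈ -6.8723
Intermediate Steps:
x(f) = 1/47
x(-120)*(-323) = (1/47)*(-323) = -323/47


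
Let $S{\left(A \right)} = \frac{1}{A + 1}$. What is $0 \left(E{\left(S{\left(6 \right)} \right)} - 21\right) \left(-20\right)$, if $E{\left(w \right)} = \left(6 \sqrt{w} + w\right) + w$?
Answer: $0$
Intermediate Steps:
$S{\left(A \right)} = \frac{1}{1 + A}$
$E{\left(w \right)} = 2 w + 6 \sqrt{w}$ ($E{\left(w \right)} = \left(w + 6 \sqrt{w}\right) + w = 2 w + 6 \sqrt{w}$)
$0 \left(E{\left(S{\left(6 \right)} \right)} - 21\right) \left(-20\right) = 0 \left(\left(\frac{2}{1 + 6} + 6 \sqrt{\frac{1}{1 + 6}}\right) - 21\right) \left(-20\right) = 0 \left(\left(\frac{2}{7} + 6 \sqrt{\frac{1}{7}}\right) - 21\right) \left(-20\right) = 0 \left(\left(2 \cdot \frac{1}{7} + \frac{6}{\sqrt{7}}\right) - 21\right) \left(-20\right) = 0 \left(\left(\frac{2}{7} + 6 \frac{\sqrt{7}}{7}\right) - 21\right) \left(-20\right) = 0 \left(\left(\frac{2}{7} + \frac{6 \sqrt{7}}{7}\right) - 21\right) \left(-20\right) = 0 \left(- \frac{145}{7} + \frac{6 \sqrt{7}}{7}\right) \left(-20\right) = 0 \left(-20\right) = 0$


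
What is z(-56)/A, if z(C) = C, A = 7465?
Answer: -56/7465 ≈ -0.0075017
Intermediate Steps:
z(-56)/A = -56/7465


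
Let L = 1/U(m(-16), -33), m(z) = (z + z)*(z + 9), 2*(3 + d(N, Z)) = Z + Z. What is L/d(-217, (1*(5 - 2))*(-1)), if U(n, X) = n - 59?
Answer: -1/990 ≈ -0.0010101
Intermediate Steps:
d(N, Z) = -3 + Z (d(N, Z) = -3 + (Z + Z)/2 = -3 + (2*Z)/2 = -3 + Z)
m(z) = 2*z*(9 + z) (m(z) = (2*z)*(9 + z) = 2*z*(9 + z))
U(n, X) = -59 + n
L = 1/165 (L = 1/(-59 + 2*(-16)*(9 - 16)) = 1/(-59 + 2*(-16)*(-7)) = 1/(-59 + 224) = 1/165 ≈ 0.0060606)
L/d(-217, (1*(5 - 2))*(-1)) = 1/(165*(-3 + (1*(5 - 2))*(-1))) = 1/(165*(-3 + (1*3)*(-1))) = 1/(165*(-3 + 3*(-1))) = 1/(165*(-3 - 3)) = (1/165)/(-6) = (1/165)*(-⅙) = -1/990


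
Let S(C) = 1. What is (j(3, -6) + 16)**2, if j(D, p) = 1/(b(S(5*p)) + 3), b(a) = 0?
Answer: 2401/9 ≈ 266.78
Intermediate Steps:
j(D, p) = 1/3 (j(D, p) = 1/(0 + 3) = 1/3)
(j(3, -6) + 16)**2 = (1/3 + 16)**2 = (49/3)**2 = 2401/9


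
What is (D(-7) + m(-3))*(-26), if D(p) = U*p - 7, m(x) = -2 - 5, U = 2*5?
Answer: 2184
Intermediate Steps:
U = 10
m(x) = -7
D(p) = -7 + 10*p (D(p) = 10*p - 7 = -7 + 10*p)
(D(-7) + m(-3))*(-26) = ((-7 + 10*(-7)) - 7)*(-26) = ((-7 - 70) - 7)*(-26) = (-77 - 7)*(-26) = -84*(-26) = 2184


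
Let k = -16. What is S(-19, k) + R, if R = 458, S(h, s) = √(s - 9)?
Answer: 458 + 5*I ≈ 458.0 + 5.0*I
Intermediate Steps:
S(h, s) = √(-9 + s)
S(-19, k) + R = √(-9 - 16) + 458 = √(-25) + 458 = 5*I + 458 = 458 + 5*I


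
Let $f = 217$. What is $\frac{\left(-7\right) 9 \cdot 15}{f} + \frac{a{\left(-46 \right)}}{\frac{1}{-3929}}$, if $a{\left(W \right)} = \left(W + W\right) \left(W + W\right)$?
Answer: $- \frac{1030906871}{31} \approx -3.3255 \cdot 10^{7}$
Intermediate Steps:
$a{\left(W \right)} = 4 W^{2}$ ($a{\left(W \right)} = 2 W 2 W = 4 W^{2}$)
$\frac{\left(-7\right) 9 \cdot 15}{f} + \frac{a{\left(-46 \right)}}{\frac{1}{-3929}} = \frac{\left(-7\right) 9 \cdot 15}{217} + \frac{4 \left(-46\right)^{2}}{\frac{1}{-3929}} = \left(-63\right) 15 \cdot \frac{1}{217} + \frac{4 \cdot 2116}{- \frac{1}{3929}} = \left(-945\right) \frac{1}{217} + 8464 \left(-3929\right) = - \frac{135}{31} - 33255056 = - \frac{1030906871}{31}$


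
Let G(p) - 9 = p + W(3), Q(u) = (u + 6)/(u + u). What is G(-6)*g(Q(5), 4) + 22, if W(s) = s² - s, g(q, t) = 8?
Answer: 94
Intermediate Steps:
Q(u) = (6 + u)/(2*u) (Q(u) = (6 + u)/((2*u)) = (6 + u)*(1/(2*u)) = (6 + u)/(2*u))
G(p) = 15 + p (G(p) = 9 + (p + 3*(-1 + 3)) = 9 + (p + 3*2) = 9 + (p + 6) = 9 + (6 + p) = 15 + p)
G(-6)*g(Q(5), 4) + 22 = (15 - 6)*8 + 22 = 9*8 + 22 = 72 + 22 = 94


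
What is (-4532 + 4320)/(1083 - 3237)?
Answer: 106/1077 ≈ 0.098422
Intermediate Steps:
(-4532 + 4320)/(1083 - 3237) = -212/(-2154) = -212*(-1/2154) = 106/1077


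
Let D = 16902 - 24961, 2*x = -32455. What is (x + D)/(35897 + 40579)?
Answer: -16191/50984 ≈ -0.31757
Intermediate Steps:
x = -32455/2 (x = (½)*(-32455) = -32455/2 ≈ -16228.)
D = -8059
(x + D)/(35897 + 40579) = (-32455/2 - 8059)/(35897 + 40579) = -48573/2/76476 = -48573/2*1/76476 = -16191/50984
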